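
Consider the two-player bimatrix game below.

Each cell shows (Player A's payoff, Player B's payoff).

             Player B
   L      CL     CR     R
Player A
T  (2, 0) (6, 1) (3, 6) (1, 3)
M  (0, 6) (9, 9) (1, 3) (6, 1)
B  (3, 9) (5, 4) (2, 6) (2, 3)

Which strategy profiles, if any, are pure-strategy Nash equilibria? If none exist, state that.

Pure-strategy Nash equilibria: (T, CR), (M, CL), (B, L)

(T, L): Player A can switch to B (2 → 3). Not NE.
(T, CL): Player A can switch to M (6 → 9). Not NE.
(T, CR): Player A gets 3, best alternative 2; Player B gets 6, best alternative 3. No profitable deviation — NE.
(T, R): Player A can switch to M (1 → 6). Not NE.
(M, L): Player A can switch to T (0 → 2). Not NE.
(M, CL): Player A gets 9, best alternative 6; Player B gets 9, best alternative 6. No profitable deviation — NE.
(M, CR): Player A can switch to T (1 → 3). Not NE.
(M, R): Player B can switch to L (1 → 6). Not NE.
(B, L): Player A gets 3, best alternative 2; Player B gets 9, best alternative 6. No profitable deviation — NE.
(B, CL): Player A can switch to T (5 → 6). Not NE.
(B, CR): Player A can switch to T (2 → 3). Not NE.
(B, R): Player A can switch to M (2 → 6). Not NE.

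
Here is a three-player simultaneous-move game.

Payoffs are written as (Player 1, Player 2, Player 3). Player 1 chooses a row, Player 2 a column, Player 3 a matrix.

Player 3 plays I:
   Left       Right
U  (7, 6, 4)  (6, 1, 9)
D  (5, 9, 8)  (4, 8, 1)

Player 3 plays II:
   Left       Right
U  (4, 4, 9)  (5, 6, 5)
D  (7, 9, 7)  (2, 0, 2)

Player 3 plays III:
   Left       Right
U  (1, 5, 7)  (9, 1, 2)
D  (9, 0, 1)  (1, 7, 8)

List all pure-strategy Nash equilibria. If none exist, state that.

No pure-strategy Nash equilibrium.

(U, Left, I): Player 3 can switch to II (4 → 9). Not NE.
(U, Left, II): Player 1 can switch to D (4 → 7). Not NE.
(U, Left, III): Player 1 can switch to D (1 → 9). Not NE.
(U, Right, I): Player 2 can switch to Left (1 → 6). Not NE.
(U, Right, II): Player 3 can switch to I (5 → 9). Not NE.
(U, Right, III): Player 2 can switch to Left (1 → 5). Not NE.
(D, Left, I): Player 1 can switch to U (5 → 7). Not NE.
(D, Left, II): Player 3 can switch to I (7 → 8). Not NE.
(The remaining 4 profiles each have a profitable deviation by the same check.)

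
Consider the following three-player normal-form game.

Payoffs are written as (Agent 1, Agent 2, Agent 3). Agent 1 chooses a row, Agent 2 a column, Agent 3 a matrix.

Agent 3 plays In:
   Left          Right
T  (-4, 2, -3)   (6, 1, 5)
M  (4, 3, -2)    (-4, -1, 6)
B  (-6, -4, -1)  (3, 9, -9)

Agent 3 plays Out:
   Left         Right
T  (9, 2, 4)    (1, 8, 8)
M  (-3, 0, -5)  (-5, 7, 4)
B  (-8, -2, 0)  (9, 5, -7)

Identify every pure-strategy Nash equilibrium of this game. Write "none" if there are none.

Check each profile: it is a Nash equilibrium iff no player can strictly gain by switching unilaterally.
(T, Left, In): Agent 1 can switch to M (-4 → 4). Not NE.
(T, Left, Out): Agent 2 can switch to Right (2 → 8). Not NE.
(T, Right, In): Agent 2 can switch to Left (1 → 2). Not NE.
(T, Right, Out): Agent 1 can switch to B (1 → 9). Not NE.
(M, Left, In): Agent 1 gets 4, best alternative -4; Agent 2 gets 3, best alternative -1; Agent 3 gets -2, best alternative -5. No profitable deviation — NE.
(M, Left, Out): Agent 1 can switch to T (-3 → 9). Not NE.
(M, Right, In): Agent 1 can switch to T (-4 → 6). Not NE.
(M, Right, Out): Agent 1 can switch to T (-5 → 1). Not NE.
(B, Left, In): Agent 1 can switch to T (-6 → -4). Not NE.
(B, Left, Out): Agent 1 can switch to T (-8 → 9). Not NE.
(B, Right, In): Agent 1 can switch to T (3 → 6). Not NE.
(B, Right, Out): Agent 1 gets 9, best alternative 1; Agent 2 gets 5, best alternative -2; Agent 3 gets -7, best alternative -9. No profitable deviation — NE.

Pure-strategy Nash equilibria: (M, Left, In), (B, Right, Out)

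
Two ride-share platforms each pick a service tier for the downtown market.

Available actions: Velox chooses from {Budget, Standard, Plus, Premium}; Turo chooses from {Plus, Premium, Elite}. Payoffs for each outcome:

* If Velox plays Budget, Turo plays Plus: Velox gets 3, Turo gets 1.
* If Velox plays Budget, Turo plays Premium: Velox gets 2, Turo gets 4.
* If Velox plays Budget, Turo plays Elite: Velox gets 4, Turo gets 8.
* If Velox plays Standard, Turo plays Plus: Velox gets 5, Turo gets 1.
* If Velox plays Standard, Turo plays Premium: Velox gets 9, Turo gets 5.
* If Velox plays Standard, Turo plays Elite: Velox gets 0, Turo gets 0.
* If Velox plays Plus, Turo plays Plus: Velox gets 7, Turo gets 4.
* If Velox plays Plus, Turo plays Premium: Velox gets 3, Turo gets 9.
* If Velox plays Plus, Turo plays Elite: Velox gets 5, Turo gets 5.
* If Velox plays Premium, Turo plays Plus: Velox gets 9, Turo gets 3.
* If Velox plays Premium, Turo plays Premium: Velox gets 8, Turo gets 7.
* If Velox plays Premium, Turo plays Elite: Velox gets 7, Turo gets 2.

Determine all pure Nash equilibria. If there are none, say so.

Velox against Plus: payoffs 3, 5, 7, 9 → best response Premium.
Velox against Premium: payoffs 2, 9, 3, 8 → best response Standard.
Velox against Elite: payoffs 4, 0, 5, 7 → best response Premium.
Turo against Budget: payoffs 1, 4, 8 → best response Elite.
Turo against Standard: payoffs 1, 5, 0 → best response Premium.
Turo against Plus: payoffs 4, 9, 5 → best response Premium.
Turo against Premium: payoffs 3, 7, 2 → best response Premium.
Mutual best responses: (Standard, Premium).

(Standard, Premium)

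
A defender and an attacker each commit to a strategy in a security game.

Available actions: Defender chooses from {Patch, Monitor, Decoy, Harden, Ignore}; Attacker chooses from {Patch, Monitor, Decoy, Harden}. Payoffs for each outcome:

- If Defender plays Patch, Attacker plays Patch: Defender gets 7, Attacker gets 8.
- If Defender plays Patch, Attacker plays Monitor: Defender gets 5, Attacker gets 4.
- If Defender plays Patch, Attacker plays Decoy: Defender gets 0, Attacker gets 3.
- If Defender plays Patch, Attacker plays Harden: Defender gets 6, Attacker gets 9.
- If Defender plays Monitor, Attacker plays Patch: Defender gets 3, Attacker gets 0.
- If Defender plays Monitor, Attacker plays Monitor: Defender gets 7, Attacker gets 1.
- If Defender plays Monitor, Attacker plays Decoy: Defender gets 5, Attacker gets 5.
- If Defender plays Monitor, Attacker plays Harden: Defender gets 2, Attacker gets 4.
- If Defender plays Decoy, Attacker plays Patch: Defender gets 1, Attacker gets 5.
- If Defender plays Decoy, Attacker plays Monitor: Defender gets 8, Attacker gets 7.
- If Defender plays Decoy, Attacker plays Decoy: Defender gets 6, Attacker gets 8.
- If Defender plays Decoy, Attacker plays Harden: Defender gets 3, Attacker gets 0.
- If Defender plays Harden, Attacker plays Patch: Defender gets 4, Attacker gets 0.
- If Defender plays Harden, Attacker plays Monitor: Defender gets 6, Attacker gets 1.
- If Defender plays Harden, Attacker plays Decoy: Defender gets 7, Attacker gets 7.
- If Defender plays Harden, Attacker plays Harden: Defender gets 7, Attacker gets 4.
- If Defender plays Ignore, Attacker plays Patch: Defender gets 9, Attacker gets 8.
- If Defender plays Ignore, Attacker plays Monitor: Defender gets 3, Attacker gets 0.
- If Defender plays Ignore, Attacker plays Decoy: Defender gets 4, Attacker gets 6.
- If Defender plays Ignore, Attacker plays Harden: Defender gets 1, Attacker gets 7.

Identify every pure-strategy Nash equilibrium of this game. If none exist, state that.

For each strategy profile, look for a profitable unilateral deviation.
(Patch, Patch): Defender can switch to Ignore (7 → 9). Not NE.
(Patch, Monitor): Defender can switch to Monitor (5 → 7). Not NE.
(Patch, Decoy): Defender can switch to Monitor (0 → 5). Not NE.
(Patch, Harden): Defender can switch to Harden (6 → 7). Not NE.
(Monitor, Patch): Defender can switch to Patch (3 → 7). Not NE.
(Monitor, Monitor): Defender can switch to Decoy (7 → 8). Not NE.
(Monitor, Decoy): Defender can switch to Decoy (5 → 6). Not NE.
(Monitor, Harden): Defender can switch to Patch (2 → 6). Not NE.
(Decoy, Patch): Defender can switch to Patch (1 → 7). Not NE.
(Decoy, Monitor): Attacker can switch to Decoy (7 → 8). Not NE.
(Decoy, Decoy): Defender can switch to Harden (6 → 7). Not NE.
(Decoy, Harden): Defender can switch to Patch (3 → 6). Not NE.
(Harden, Decoy): Defender gets 7, best alternative 6; Attacker gets 7, best alternative 4. No profitable deviation — NE.
(Ignore, Patch): Defender gets 9, best alternative 7; Attacker gets 8, best alternative 7. No profitable deviation — NE.
(The remaining 6 profiles each have a profitable deviation by the same check.)

The pure Nash equilibria are (Harden, Decoy), (Ignore, Patch).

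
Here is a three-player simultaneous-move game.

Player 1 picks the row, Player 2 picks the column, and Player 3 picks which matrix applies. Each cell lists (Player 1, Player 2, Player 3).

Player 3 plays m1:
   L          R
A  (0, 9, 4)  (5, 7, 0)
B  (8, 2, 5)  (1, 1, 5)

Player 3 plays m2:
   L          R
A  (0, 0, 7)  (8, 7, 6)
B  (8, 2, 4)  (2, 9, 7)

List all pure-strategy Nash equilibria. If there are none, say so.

Pure-strategy Nash equilibria: (A, R, m2) and (B, L, m1)

Check each profile: it is a Nash equilibrium iff no player can strictly gain by switching unilaterally.
(A, L, m1): Player 1 can switch to B (0 → 8). Not NE.
(A, L, m2): Player 1 can switch to B (0 → 8). Not NE.
(A, R, m1): Player 2 can switch to L (7 → 9). Not NE.
(A, R, m2): Player 1 gets 8, best alternative 2; Player 2 gets 7, best alternative 0; Player 3 gets 6, best alternative 0. No profitable deviation — NE.
(B, L, m1): Player 1 gets 8, best alternative 0; Player 2 gets 2, best alternative 1; Player 3 gets 5, best alternative 4. No profitable deviation — NE.
(B, L, m2): Player 2 can switch to R (2 → 9). Not NE.
(B, R, m1): Player 1 can switch to A (1 → 5). Not NE.
(B, R, m2): Player 1 can switch to A (2 → 8). Not NE.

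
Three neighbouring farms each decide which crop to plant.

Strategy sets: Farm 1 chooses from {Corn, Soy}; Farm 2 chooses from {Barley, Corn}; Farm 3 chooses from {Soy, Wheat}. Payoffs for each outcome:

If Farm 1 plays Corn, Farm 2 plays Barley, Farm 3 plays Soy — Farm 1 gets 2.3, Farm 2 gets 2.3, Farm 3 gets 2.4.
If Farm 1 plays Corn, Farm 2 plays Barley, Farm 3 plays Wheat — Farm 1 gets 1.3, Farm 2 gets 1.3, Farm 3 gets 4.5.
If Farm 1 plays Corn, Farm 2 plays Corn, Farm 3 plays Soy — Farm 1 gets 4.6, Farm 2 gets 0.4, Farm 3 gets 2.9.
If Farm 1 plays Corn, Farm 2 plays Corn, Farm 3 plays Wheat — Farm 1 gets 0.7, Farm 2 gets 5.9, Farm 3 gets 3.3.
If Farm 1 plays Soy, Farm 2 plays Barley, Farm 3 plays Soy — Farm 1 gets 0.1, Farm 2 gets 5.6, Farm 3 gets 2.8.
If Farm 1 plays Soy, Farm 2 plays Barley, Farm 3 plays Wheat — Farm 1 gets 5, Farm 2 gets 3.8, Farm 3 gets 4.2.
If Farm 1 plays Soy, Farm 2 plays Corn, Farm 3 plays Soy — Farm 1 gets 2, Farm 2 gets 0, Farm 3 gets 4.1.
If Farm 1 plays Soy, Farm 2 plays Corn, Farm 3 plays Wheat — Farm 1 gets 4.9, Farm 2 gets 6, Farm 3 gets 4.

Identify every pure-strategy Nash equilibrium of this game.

This game has no pure Nash equilibrium.

(Corn, Barley, Soy): Farm 3 can switch to Wheat (2.4 → 4.5). Not NE.
(Corn, Barley, Wheat): Farm 1 can switch to Soy (1.3 → 5). Not NE.
(Corn, Corn, Soy): Farm 2 can switch to Barley (0.4 → 2.3). Not NE.
(Corn, Corn, Wheat): Farm 1 can switch to Soy (0.7 → 4.9). Not NE.
(Soy, Barley, Soy): Farm 1 can switch to Corn (0.1 → 2.3). Not NE.
(Soy, Barley, Wheat): Farm 2 can switch to Corn (3.8 → 6). Not NE.
(The remaining 2 profiles each have a profitable deviation by the same check.)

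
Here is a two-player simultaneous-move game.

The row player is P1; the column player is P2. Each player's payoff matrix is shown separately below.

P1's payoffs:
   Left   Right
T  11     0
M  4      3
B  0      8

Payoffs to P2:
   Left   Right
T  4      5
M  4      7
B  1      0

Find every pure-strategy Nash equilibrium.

No pure-strategy Nash equilibrium.

(T, Left): P2 can switch to Right (4 → 5). Not NE.
(T, Right): P1 can switch to M (0 → 3). Not NE.
(M, Left): P1 can switch to T (4 → 11). Not NE.
(M, Right): P1 can switch to B (3 → 8). Not NE.
(B, Left): P1 can switch to T (0 → 11). Not NE.
(B, Right): P2 can switch to Left (0 → 1). Not NE.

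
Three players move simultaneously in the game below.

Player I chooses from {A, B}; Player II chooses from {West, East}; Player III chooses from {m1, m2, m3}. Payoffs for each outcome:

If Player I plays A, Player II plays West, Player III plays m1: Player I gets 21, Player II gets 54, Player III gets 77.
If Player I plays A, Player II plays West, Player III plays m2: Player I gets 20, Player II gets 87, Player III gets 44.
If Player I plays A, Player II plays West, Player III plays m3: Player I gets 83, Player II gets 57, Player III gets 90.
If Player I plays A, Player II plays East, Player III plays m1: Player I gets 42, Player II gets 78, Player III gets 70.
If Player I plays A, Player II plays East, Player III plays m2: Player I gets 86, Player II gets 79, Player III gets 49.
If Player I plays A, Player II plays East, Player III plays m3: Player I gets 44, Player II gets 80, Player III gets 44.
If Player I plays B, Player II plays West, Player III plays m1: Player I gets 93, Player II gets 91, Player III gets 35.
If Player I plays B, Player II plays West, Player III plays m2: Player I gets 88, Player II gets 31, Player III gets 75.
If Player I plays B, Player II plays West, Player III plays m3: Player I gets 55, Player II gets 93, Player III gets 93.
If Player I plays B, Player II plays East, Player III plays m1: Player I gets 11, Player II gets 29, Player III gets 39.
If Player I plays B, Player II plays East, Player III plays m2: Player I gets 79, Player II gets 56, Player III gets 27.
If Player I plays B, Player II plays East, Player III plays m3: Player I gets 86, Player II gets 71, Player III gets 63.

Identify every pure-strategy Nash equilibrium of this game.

For each strategy profile, look for a profitable unilateral deviation.
(A, West, m1): Player I can switch to B (21 → 93). Not NE.
(A, West, m2): Player I can switch to B (20 → 88). Not NE.
(A, West, m3): Player II can switch to East (57 → 80). Not NE.
(A, East, m1): Player I gets 42, best alternative 11; Player II gets 78, best alternative 54; Player III gets 70, best alternative 49. No profitable deviation — NE.
(A, East, m2): Player II can switch to West (79 → 87). Not NE.
(A, East, m3): Player I can switch to B (44 → 86). Not NE.
(B, West, m1): Player III can switch to m2 (35 → 75). Not NE.
(B, West, m2): Player II can switch to East (31 → 56). Not NE.
(B, West, m3): Player I can switch to A (55 → 83). Not NE.
(The remaining 3 profiles each have a profitable deviation by the same check.)

Pure NE: (A, East, m1)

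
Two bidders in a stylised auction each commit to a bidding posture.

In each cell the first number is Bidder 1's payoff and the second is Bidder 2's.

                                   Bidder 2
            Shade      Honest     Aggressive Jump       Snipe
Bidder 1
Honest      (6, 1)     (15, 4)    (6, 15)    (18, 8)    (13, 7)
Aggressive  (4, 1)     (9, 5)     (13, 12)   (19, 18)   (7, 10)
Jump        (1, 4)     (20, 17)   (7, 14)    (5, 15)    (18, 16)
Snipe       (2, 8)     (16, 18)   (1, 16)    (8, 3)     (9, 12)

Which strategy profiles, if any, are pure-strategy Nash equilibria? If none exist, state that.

Pure-strategy Nash equilibria: (Aggressive, Jump); (Jump, Honest)

(Honest, Shade): Bidder 2 can switch to Honest (1 → 4). Not NE.
(Honest, Honest): Bidder 1 can switch to Jump (15 → 20). Not NE.
(Honest, Aggressive): Bidder 1 can switch to Aggressive (6 → 13). Not NE.
(Honest, Jump): Bidder 1 can switch to Aggressive (18 → 19). Not NE.
(Honest, Snipe): Bidder 1 can switch to Jump (13 → 18). Not NE.
(Aggressive, Shade): Bidder 1 can switch to Honest (4 → 6). Not NE.
(Aggressive, Honest): Bidder 1 can switch to Honest (9 → 15). Not NE.
(Aggressive, Aggressive): Bidder 2 can switch to Jump (12 → 18). Not NE.
(Aggressive, Jump): Bidder 1 gets 19, best alternative 18; Bidder 2 gets 18, best alternative 12. No profitable deviation — NE.
(Jump, Honest): Bidder 1 gets 20, best alternative 16; Bidder 2 gets 17, best alternative 16. No profitable deviation — NE.
(The remaining 10 profiles each have a profitable deviation by the same check.)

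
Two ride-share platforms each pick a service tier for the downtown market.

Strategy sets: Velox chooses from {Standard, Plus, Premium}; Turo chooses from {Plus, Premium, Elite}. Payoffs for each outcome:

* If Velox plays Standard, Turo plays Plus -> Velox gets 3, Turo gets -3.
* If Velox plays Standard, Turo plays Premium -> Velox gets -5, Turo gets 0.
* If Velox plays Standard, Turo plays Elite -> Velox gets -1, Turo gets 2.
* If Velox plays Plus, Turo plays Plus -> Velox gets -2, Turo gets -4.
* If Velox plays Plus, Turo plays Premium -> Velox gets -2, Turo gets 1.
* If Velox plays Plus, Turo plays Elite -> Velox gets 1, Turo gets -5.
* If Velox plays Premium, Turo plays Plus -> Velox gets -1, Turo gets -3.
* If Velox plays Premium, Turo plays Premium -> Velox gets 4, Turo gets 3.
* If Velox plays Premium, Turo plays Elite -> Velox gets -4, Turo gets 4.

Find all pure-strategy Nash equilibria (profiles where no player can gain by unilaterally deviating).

Check each profile: it is a Nash equilibrium iff no player can strictly gain by switching unilaterally.
(Standard, Plus): Turo can switch to Premium (-3 → 0). Not NE.
(Standard, Premium): Velox can switch to Plus (-5 → -2). Not NE.
(Standard, Elite): Velox can switch to Plus (-1 → 1). Not NE.
(Plus, Plus): Velox can switch to Standard (-2 → 3). Not NE.
(Plus, Premium): Velox can switch to Premium (-2 → 4). Not NE.
(Plus, Elite): Turo can switch to Plus (-5 → -4). Not NE.
(Premium, Plus): Velox can switch to Standard (-1 → 3). Not NE.
(Premium, Premium): Turo can switch to Elite (3 → 4). Not NE.
(The remaining 1 profile has a profitable deviation by the same check.)

This game has no pure Nash equilibrium.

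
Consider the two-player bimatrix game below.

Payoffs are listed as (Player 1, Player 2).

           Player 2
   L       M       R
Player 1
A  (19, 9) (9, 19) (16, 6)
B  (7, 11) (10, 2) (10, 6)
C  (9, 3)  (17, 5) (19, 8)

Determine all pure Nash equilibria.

Player 1 against L: payoffs 19, 7, 9 → best response A.
Player 1 against M: payoffs 9, 10, 17 → best response C.
Player 1 against R: payoffs 16, 10, 19 → best response C.
Player 2 against A: payoffs 9, 19, 6 → best response M.
Player 2 against B: payoffs 11, 2, 6 → best response L.
Player 2 against C: payoffs 3, 5, 8 → best response R.
Mutual best responses: (C, R).

Pure NE: (C, R)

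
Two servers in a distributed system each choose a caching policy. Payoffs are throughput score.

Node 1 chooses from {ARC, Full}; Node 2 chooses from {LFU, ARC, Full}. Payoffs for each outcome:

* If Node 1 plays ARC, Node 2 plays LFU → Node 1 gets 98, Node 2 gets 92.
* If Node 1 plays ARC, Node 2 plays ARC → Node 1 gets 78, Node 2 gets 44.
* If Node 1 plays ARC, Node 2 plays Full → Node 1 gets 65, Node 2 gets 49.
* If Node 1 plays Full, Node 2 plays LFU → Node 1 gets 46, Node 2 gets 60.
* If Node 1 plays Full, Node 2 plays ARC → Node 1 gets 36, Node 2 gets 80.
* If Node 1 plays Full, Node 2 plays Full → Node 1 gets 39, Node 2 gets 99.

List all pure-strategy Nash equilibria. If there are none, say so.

Node 1 against LFU: payoffs 98, 46 → best response ARC.
Node 1 against ARC: payoffs 78, 36 → best response ARC.
Node 1 against Full: payoffs 65, 39 → best response ARC.
Node 2 against ARC: payoffs 92, 44, 49 → best response LFU.
Node 2 against Full: payoffs 60, 80, 99 → best response Full.
Mutual best responses: (ARC, LFU).

(ARC, LFU)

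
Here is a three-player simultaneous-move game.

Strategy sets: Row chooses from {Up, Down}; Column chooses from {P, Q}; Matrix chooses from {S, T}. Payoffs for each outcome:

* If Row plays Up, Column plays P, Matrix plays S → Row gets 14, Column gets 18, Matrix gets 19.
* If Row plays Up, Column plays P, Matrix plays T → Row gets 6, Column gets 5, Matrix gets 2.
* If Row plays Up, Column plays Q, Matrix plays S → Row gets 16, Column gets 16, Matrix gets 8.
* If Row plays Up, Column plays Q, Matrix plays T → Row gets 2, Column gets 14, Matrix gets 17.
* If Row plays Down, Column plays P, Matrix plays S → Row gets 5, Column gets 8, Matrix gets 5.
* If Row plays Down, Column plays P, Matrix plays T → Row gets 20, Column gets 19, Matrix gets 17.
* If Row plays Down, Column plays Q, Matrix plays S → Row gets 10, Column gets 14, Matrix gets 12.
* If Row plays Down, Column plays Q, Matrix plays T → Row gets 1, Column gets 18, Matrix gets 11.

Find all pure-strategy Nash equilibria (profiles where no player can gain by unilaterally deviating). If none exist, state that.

(Up, P, S), (Up, Q, T), (Down, P, T)

(Up, P, S): Row gets 14, best alternative 5; Column gets 18, best alternative 16; Matrix gets 19, best alternative 2. No profitable deviation — NE.
(Up, P, T): Row can switch to Down (6 → 20). Not NE.
(Up, Q, S): Column can switch to P (16 → 18). Not NE.
(Up, Q, T): Row gets 2, best alternative 1; Column gets 14, best alternative 5; Matrix gets 17, best alternative 8. No profitable deviation — NE.
(Down, P, S): Row can switch to Up (5 → 14). Not NE.
(Down, P, T): Row gets 20, best alternative 6; Column gets 19, best alternative 18; Matrix gets 17, best alternative 5. No profitable deviation — NE.
(Down, Q, S): Row can switch to Up (10 → 16). Not NE.
(Down, Q, T): Row can switch to Up (1 → 2). Not NE.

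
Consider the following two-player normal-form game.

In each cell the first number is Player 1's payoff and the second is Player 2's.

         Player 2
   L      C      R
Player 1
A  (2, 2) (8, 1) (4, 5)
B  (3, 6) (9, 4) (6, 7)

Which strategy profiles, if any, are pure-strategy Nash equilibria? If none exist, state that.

Mark each player's best response to every combination of opponents' strategies; a profile where every player is best-responding is a pure Nash equilibrium.
Player 1 against L: payoffs 2, 3 → best response B.
Player 1 against C: payoffs 8, 9 → best response B.
Player 1 against R: payoffs 4, 6 → best response B.
Player 2 against A: payoffs 2, 1, 5 → best response R.
Player 2 against B: payoffs 6, 4, 7 → best response R.
Mutual best responses: (B, R).

(B, R)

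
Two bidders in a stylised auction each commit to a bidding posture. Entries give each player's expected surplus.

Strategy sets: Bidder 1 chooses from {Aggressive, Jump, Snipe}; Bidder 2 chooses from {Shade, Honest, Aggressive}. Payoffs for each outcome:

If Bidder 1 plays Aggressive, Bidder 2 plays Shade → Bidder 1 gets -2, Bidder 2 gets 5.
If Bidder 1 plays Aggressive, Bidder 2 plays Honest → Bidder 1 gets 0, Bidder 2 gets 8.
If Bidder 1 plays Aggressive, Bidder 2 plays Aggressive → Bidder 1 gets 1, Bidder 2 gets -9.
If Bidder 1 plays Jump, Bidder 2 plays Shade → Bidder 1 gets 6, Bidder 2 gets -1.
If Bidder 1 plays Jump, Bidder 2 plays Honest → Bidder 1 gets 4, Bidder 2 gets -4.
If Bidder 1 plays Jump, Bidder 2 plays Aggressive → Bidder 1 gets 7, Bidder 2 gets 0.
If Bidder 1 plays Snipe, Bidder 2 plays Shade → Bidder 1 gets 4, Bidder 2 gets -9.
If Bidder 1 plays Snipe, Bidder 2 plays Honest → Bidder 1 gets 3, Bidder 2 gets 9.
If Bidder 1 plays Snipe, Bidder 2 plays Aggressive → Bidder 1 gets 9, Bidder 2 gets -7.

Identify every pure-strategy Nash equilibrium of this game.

This game has no pure Nash equilibrium.

For each player, find the best response to each opponent profile; mutual best responses are the pure NE.
Bidder 1 against Shade: payoffs -2, 6, 4 → best response Jump.
Bidder 1 against Honest: payoffs 0, 4, 3 → best response Jump.
Bidder 1 against Aggressive: payoffs 1, 7, 9 → best response Snipe.
Bidder 2 against Aggressive: payoffs 5, 8, -9 → best response Honest.
Bidder 2 against Jump: payoffs -1, -4, 0 → best response Aggressive.
Bidder 2 against Snipe: payoffs -9, 9, -7 → best response Honest.
No profile is a mutual best response for all players.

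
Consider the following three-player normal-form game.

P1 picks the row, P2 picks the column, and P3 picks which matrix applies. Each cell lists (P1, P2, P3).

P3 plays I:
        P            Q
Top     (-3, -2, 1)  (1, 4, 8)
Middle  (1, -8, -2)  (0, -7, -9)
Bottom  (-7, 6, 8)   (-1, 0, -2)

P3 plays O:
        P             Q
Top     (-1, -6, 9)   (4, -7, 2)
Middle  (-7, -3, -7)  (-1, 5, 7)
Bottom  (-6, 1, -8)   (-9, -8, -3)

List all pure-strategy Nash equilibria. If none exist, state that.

Pure-strategy Nash equilibria: (Top, P, O); (Top, Q, I)

P1 against (P, I): payoffs -3, 1, -7 → best response Middle.
P1 against (P, O): payoffs -1, -7, -6 → best response Top.
P1 against (Q, I): payoffs 1, 0, -1 → best response Top.
P1 against (Q, O): payoffs 4, -1, -9 → best response Top.
P2 against (Top, I): payoffs -2, 4 → best response Q.
P2 against (Top, O): payoffs -6, -7 → best response P.
P2 against (Middle, I): payoffs -8, -7 → best response Q.
P2 against (Middle, O): payoffs -3, 5 → best response Q.
P2 against (Bottom, I): payoffs 6, 0 → best response P.
P2 against (Bottom, O): payoffs 1, -8 → best response P.
P3 against (Top, P): payoffs 1, 9 → best response O.
P3 against (Top, Q): payoffs 8, 2 → best response I.
P3 against (Middle, P): payoffs -2, -7 → best response I.
P3 against (Middle, Q): payoffs -9, 7 → best response O.
P3 against (Bottom, P): payoffs 8, -8 → best response I.
P3 against (Bottom, Q): payoffs -2, -3 → best response I.
Mutual best responses: (Top, P, O); (Top, Q, I).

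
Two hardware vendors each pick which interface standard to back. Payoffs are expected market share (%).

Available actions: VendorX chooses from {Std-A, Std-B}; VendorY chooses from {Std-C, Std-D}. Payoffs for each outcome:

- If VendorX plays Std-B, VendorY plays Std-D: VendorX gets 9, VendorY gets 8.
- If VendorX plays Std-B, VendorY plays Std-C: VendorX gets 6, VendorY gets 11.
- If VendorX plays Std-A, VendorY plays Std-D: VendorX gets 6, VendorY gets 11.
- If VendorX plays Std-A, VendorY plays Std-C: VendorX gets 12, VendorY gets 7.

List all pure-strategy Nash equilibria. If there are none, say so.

(Std-A, Std-C): VendorY can switch to Std-D (7 → 11). Not NE.
(Std-A, Std-D): VendorX can switch to Std-B (6 → 9). Not NE.
(Std-B, Std-C): VendorX can switch to Std-A (6 → 12). Not NE.
(Std-B, Std-D): VendorY can switch to Std-C (8 → 11). Not NE.

There is no pure-strategy Nash equilibrium.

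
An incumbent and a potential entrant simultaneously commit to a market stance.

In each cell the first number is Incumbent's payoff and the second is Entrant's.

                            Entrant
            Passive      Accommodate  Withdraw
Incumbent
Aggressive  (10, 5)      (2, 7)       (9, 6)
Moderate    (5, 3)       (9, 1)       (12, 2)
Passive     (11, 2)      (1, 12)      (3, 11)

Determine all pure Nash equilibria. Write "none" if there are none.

none

Check each profile: it is a Nash equilibrium iff no player can strictly gain by switching unilaterally.
(Aggressive, Passive): Incumbent can switch to Passive (10 → 11). Not NE.
(Aggressive, Accommodate): Incumbent can switch to Moderate (2 → 9). Not NE.
(Aggressive, Withdraw): Incumbent can switch to Moderate (9 → 12). Not NE.
(Moderate, Passive): Incumbent can switch to Aggressive (5 → 10). Not NE.
(Moderate, Accommodate): Entrant can switch to Passive (1 → 3). Not NE.
(Moderate, Withdraw): Entrant can switch to Passive (2 → 3). Not NE.
(The remaining 3 profiles each have a profitable deviation by the same check.)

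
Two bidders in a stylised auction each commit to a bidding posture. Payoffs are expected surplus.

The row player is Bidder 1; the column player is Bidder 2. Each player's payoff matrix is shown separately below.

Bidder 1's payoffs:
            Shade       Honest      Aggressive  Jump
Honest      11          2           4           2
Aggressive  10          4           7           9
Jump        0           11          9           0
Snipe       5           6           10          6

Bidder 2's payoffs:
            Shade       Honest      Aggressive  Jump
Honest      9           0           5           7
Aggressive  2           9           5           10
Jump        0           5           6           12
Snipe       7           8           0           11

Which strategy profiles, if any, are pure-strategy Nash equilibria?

The pure Nash equilibria are (Honest, Shade) and (Aggressive, Jump).

For each strategy profile, look for a profitable unilateral deviation.
(Honest, Shade): Bidder 1 gets 11, best alternative 10; Bidder 2 gets 9, best alternative 7. No profitable deviation — NE.
(Honest, Honest): Bidder 1 can switch to Aggressive (2 → 4). Not NE.
(Honest, Aggressive): Bidder 1 can switch to Aggressive (4 → 7). Not NE.
(Honest, Jump): Bidder 1 can switch to Aggressive (2 → 9). Not NE.
(Aggressive, Shade): Bidder 1 can switch to Honest (10 → 11). Not NE.
(Aggressive, Honest): Bidder 1 can switch to Jump (4 → 11). Not NE.
(Aggressive, Aggressive): Bidder 1 can switch to Jump (7 → 9). Not NE.
(Aggressive, Jump): Bidder 1 gets 9, best alternative 6; Bidder 2 gets 10, best alternative 9. No profitable deviation — NE.
(Jump, Shade): Bidder 1 can switch to Honest (0 → 11). Not NE.
(Jump, Honest): Bidder 2 can switch to Aggressive (5 → 6). Not NE.
(Jump, Aggressive): Bidder 1 can switch to Snipe (9 → 10). Not NE.
(Jump, Jump): Bidder 1 can switch to Honest (0 → 2). Not NE.
(Snipe, Shade): Bidder 1 can switch to Honest (5 → 11). Not NE.
(Snipe, Honest): Bidder 1 can switch to Jump (6 → 11). Not NE.
(The remaining 2 profiles each have a profitable deviation by the same check.)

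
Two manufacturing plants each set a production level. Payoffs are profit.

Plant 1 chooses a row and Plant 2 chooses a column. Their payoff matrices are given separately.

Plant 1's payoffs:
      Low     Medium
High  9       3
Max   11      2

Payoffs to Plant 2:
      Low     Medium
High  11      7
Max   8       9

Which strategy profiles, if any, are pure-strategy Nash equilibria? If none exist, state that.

There is no pure-strategy Nash equilibrium.

Plant 1 against Low: payoffs 9, 11 → best response Max.
Plant 1 against Medium: payoffs 3, 2 → best response High.
Plant 2 against High: payoffs 11, 7 → best response Low.
Plant 2 against Max: payoffs 8, 9 → best response Medium.
No profile is a mutual best response for all players.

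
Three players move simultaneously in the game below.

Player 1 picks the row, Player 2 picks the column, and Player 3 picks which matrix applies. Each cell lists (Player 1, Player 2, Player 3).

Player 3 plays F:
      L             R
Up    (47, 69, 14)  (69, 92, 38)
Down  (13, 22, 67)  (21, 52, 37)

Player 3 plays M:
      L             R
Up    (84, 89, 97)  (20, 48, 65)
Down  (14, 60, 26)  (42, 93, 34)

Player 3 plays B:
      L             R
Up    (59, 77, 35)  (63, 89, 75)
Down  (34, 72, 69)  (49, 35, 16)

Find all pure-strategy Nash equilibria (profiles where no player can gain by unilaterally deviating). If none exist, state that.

The pure Nash equilibria are (Up, L, M), (Up, R, B).

Player 1 against (L, F): payoffs 47, 13 → best response Up.
Player 1 against (L, M): payoffs 84, 14 → best response Up.
Player 1 against (L, B): payoffs 59, 34 → best response Up.
Player 1 against (R, F): payoffs 69, 21 → best response Up.
Player 1 against (R, M): payoffs 20, 42 → best response Down.
Player 1 against (R, B): payoffs 63, 49 → best response Up.
Player 2 against (Up, F): payoffs 69, 92 → best response R.
Player 2 against (Up, M): payoffs 89, 48 → best response L.
Player 2 against (Up, B): payoffs 77, 89 → best response R.
Player 2 against (Down, F): payoffs 22, 52 → best response R.
Player 2 against (Down, M): payoffs 60, 93 → best response R.
Player 2 against (Down, B): payoffs 72, 35 → best response L.
Player 3 against (Up, L): payoffs 14, 97, 35 → best response M.
Player 3 against (Up, R): payoffs 38, 65, 75 → best response B.
Player 3 against (Down, L): payoffs 67, 26, 69 → best response B.
Player 3 against (Down, R): payoffs 37, 34, 16 → best response F.
Mutual best responses: (Up, L, M); (Up, R, B).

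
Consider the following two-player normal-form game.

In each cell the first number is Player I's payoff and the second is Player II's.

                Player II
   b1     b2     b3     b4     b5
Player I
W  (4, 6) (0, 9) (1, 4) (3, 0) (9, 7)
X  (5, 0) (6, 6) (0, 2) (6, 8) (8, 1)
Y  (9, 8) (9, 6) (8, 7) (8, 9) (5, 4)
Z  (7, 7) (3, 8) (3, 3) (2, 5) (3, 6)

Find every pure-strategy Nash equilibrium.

(Y, b4)

Player I against b1: payoffs 4, 5, 9, 7 → best response Y.
Player I against b2: payoffs 0, 6, 9, 3 → best response Y.
Player I against b3: payoffs 1, 0, 8, 3 → best response Y.
Player I against b4: payoffs 3, 6, 8, 2 → best response Y.
Player I against b5: payoffs 9, 8, 5, 3 → best response W.
Player II against W: payoffs 6, 9, 4, 0, 7 → best response b2.
Player II against X: payoffs 0, 6, 2, 8, 1 → best response b4.
Player II against Y: payoffs 8, 6, 7, 9, 4 → best response b4.
Player II against Z: payoffs 7, 8, 3, 5, 6 → best response b2.
Mutual best responses: (Y, b4).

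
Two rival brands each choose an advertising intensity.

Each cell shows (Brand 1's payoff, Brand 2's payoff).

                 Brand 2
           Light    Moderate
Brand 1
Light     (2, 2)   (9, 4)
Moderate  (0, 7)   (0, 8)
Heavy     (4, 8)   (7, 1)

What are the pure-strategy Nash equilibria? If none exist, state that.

Mark each player's best response to every combination of opponents' strategies; a profile where every player is best-responding is a pure Nash equilibrium.
Brand 1 against Light: payoffs 2, 0, 4 → best response Heavy.
Brand 1 against Moderate: payoffs 9, 0, 7 → best response Light.
Brand 2 against Light: payoffs 2, 4 → best response Moderate.
Brand 2 against Moderate: payoffs 7, 8 → best response Moderate.
Brand 2 against Heavy: payoffs 8, 1 → best response Light.
Mutual best responses: (Light, Moderate); (Heavy, Light).

Pure-strategy Nash equilibria: (Light, Moderate); (Heavy, Light)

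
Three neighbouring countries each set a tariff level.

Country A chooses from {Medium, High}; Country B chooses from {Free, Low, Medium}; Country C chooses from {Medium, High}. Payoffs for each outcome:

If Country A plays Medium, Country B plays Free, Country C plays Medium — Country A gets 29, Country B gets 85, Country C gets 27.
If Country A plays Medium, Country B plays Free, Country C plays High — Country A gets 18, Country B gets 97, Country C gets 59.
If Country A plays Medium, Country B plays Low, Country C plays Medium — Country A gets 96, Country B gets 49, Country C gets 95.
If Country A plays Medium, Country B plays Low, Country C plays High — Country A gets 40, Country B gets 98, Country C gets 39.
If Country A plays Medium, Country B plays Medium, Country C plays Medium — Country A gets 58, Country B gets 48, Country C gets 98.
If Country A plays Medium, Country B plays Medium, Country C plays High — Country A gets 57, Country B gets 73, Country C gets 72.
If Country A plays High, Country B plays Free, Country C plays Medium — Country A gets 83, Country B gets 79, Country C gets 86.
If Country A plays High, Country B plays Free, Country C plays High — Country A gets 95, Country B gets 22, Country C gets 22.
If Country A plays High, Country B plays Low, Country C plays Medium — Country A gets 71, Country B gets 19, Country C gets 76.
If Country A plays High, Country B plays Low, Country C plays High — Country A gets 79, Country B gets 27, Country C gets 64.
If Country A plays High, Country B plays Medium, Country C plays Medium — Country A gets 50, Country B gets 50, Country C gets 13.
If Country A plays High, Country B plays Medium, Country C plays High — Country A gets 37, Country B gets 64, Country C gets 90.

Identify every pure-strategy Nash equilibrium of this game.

Country A against (Free, Medium): payoffs 29, 83 → best response High.
Country A against (Free, High): payoffs 18, 95 → best response High.
Country A against (Low, Medium): payoffs 96, 71 → best response Medium.
Country A against (Low, High): payoffs 40, 79 → best response High.
Country A against (Medium, Medium): payoffs 58, 50 → best response Medium.
Country A against (Medium, High): payoffs 57, 37 → best response Medium.
Country B against (Medium, Medium): payoffs 85, 49, 48 → best response Free.
Country B against (Medium, High): payoffs 97, 98, 73 → best response Low.
Country B against (High, Medium): payoffs 79, 19, 50 → best response Free.
Country B against (High, High): payoffs 22, 27, 64 → best response Medium.
Country C against (Medium, Free): payoffs 27, 59 → best response High.
Country C against (Medium, Low): payoffs 95, 39 → best response Medium.
Country C against (Medium, Medium): payoffs 98, 72 → best response Medium.
Country C against (High, Free): payoffs 86, 22 → best response Medium.
Country C against (High, Low): payoffs 76, 64 → best response Medium.
Country C against (High, Medium): payoffs 13, 90 → best response High.
Mutual best responses: (High, Free, Medium).

The unique pure-strategy Nash equilibrium is (High, Free, Medium).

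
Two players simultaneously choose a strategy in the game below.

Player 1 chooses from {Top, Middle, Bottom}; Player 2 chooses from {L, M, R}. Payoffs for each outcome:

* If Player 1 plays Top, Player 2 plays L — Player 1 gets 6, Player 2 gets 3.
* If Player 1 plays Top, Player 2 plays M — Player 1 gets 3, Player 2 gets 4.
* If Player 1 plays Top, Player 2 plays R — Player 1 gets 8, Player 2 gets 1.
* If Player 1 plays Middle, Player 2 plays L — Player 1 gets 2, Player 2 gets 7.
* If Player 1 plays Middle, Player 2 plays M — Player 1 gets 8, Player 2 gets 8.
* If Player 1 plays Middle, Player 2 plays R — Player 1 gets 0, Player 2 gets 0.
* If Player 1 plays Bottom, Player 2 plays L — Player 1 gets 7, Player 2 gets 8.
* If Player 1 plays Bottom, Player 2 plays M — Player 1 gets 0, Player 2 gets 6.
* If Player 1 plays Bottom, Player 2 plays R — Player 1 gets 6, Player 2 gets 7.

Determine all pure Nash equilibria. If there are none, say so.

(Top, L): Player 1 can switch to Bottom (6 → 7). Not NE.
(Top, M): Player 1 can switch to Middle (3 → 8). Not NE.
(Top, R): Player 2 can switch to L (1 → 3). Not NE.
(Middle, L): Player 1 can switch to Top (2 → 6). Not NE.
(Middle, M): Player 1 gets 8, best alternative 3; Player 2 gets 8, best alternative 7. No profitable deviation — NE.
(Middle, R): Player 1 can switch to Top (0 → 8). Not NE.
(Bottom, L): Player 1 gets 7, best alternative 6; Player 2 gets 8, best alternative 7. No profitable deviation — NE.
(Bottom, M): Player 1 can switch to Top (0 → 3). Not NE.
(Bottom, R): Player 1 can switch to Top (6 → 8). Not NE.

(Middle, M) and (Bottom, L)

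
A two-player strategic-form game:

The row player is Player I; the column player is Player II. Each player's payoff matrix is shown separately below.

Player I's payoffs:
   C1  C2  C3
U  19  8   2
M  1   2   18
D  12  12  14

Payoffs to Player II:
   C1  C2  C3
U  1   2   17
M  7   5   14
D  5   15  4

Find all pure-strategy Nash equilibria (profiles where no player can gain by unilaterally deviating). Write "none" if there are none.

(U, C1): Player II can switch to C2 (1 → 2). Not NE.
(U, C2): Player I can switch to D (8 → 12). Not NE.
(U, C3): Player I can switch to M (2 → 18). Not NE.
(M, C1): Player I can switch to U (1 → 19). Not NE.
(M, C2): Player I can switch to U (2 → 8). Not NE.
(M, C3): Player I gets 18, best alternative 14; Player II gets 14, best alternative 7. No profitable deviation — NE.
(D, C1): Player I can switch to U (12 → 19). Not NE.
(D, C2): Player I gets 12, best alternative 8; Player II gets 15, best alternative 5. No profitable deviation — NE.
(The remaining 1 profile has a profitable deviation by the same check.)

(M, C3) and (D, C2)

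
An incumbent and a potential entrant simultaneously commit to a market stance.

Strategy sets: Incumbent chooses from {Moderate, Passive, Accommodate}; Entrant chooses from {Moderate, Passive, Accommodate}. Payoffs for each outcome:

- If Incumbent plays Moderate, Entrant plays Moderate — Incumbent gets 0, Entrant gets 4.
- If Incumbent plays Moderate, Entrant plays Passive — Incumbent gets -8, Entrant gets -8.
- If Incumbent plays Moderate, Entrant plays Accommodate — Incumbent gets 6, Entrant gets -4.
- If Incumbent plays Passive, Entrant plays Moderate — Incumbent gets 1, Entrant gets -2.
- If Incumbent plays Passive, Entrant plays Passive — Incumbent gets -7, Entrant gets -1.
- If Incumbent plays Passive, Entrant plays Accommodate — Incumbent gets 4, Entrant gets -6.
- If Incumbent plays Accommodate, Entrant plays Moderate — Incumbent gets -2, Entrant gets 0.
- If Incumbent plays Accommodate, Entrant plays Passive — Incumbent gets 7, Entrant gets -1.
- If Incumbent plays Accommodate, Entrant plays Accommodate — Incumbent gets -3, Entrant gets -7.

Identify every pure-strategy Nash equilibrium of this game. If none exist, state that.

Incumbent against Moderate: payoffs 0, 1, -2 → best response Passive.
Incumbent against Passive: payoffs -8, -7, 7 → best response Accommodate.
Incumbent against Accommodate: payoffs 6, 4, -3 → best response Moderate.
Entrant against Moderate: payoffs 4, -8, -4 → best response Moderate.
Entrant against Passive: payoffs -2, -1, -6 → best response Passive.
Entrant against Accommodate: payoffs 0, -1, -7 → best response Moderate.
No profile is a mutual best response for all players.

none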